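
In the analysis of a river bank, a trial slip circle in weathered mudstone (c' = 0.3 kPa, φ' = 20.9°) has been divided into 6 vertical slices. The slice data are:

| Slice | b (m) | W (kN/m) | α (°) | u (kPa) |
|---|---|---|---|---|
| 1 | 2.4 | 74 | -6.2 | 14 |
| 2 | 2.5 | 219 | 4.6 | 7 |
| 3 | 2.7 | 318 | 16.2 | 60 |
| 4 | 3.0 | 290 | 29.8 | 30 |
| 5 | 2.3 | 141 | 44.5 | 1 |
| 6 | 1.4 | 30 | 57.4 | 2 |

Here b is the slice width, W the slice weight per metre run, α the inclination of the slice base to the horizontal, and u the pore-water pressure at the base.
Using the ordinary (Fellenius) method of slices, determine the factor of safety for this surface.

FS = 0.67

Ordinary method of slices: FS = Σ[c'·Δl_i + (W_i cosα_i − u_i·Δl_i)·tanφ'] / Σ W_i sinα_i, with Δl_i = b_i / cosα_i.
Slice 1: Δl = 2.4/cos(-6.2°) = 2.414 m; N'_1 = 74·cos(-6.2°) − 14·2.414 = 39.8; c'Δl = 0.72; W sinα = -8.0
Slice 2: Δl = 2.5/cos4.6° = 2.508 m; N'_2 = 219·cos4.6° − 7·2.508 = 200.7; c'Δl = 0.75; W sinα = 17.6
Slice 3: Δl = 2.7/cos16.2° = 2.812 m; N'_3 = 318·cos16.2° − 60·2.812 = 136.7; c'Δl = 0.84; W sinα = 88.7
Slice 4: Δl = 3.0/cos29.8° = 3.457 m; N'_4 = 290·cos29.8° − 30·3.457 = 147.9; c'Δl = 1.04; W sinα = 144.1
Slice 5: Δl = 2.3/cos44.5° = 3.225 m; N'_5 = 141·cos44.5° − 1·3.225 = 97.3; c'Δl = 0.97; W sinα = 98.8
Slice 6: Δl = 1.4/cos57.4° = 2.599 m; N'_6 = 30·cos57.4° − 2·2.599 = 11.0; c'Δl = 0.78; W sinα = 25.3
Σc'Δl = 5.1 kN/m; ΣN' = 633.4 kN/m; ΣW sinα = 366.5 kN/m
Resisting = 5.1 + 633.4·tan20.9° = 5.1 + 241.9 = 247.0 kN/m
FS = 247.0 / 366.5 = 0.674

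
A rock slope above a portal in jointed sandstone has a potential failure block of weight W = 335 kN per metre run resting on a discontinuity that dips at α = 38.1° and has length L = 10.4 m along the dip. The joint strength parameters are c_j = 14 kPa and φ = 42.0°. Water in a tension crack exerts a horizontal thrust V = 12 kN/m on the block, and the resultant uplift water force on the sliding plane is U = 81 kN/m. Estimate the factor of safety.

Resolving the block weight along and normal to the plane and applying the Mohr–Coulomb strength on the joint:
N' = W cosα − U − V sinα = 335·cos38.1° − 81 − 12·sin38.1° = 175.2 kN/m
Driving force T = W sinα + V cosα = 335·sin38.1° + 12·cos38.1° = 216.2 kN/m
Resisting force R = c_j·L + N'·tanφ = 14·10.4 + 175.2·tan42.0° = 145.6 + 157.8 = 303.4 kN/m
FS = R / T = 303.4 / 216.2 = 1.404

FS = 1.40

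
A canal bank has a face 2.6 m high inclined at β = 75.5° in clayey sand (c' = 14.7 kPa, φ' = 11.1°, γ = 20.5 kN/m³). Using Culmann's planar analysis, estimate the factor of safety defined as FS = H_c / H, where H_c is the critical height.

FS = 1.85

H_c = (4c'/γ) · sinβ cosφ' / [1 − cos(β − φ')]
    = (4·14.7/20.5) · sin75.5°·cos11.1° / [1 − cos64.4°]
    = 2.868 · 0.9500 / 0.5679 = 4.80 m
FS = H_c / H = 4.80 / 2.6 = 1.845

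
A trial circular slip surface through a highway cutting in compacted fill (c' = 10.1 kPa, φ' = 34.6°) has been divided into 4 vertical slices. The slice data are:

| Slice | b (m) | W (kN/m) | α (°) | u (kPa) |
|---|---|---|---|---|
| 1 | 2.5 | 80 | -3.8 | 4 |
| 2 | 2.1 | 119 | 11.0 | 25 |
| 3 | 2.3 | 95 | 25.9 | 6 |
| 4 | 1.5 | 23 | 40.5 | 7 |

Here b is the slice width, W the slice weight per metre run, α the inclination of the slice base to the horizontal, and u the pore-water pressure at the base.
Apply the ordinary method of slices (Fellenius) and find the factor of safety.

FS = 3.19

Ordinary method of slices: FS = Σ[c'·Δl_i + (W_i cosα_i − u_i·Δl_i)·tanφ'] / Σ W_i sinα_i, with Δl_i = b_i / cosα_i.
Slice 1: Δl = 2.5/cos(-3.8°) = 2.506 m; N'_1 = 80·cos(-3.8°) − 4·2.506 = 69.8; c'Δl = 25.31; W sinα = -5.3
Slice 2: Δl = 2.1/cos11.0° = 2.139 m; N'_2 = 119·cos11.0° − 25·2.139 = 63.3; c'Δl = 21.61; W sinα = 22.7
Slice 3: Δl = 2.3/cos25.9° = 2.557 m; N'_3 = 95·cos25.9° − 6·2.557 = 70.1; c'Δl = 25.82; W sinα = 41.5
Slice 4: Δl = 1.5/cos40.5° = 1.973 m; N'_4 = 23·cos40.5° − 7·1.973 = 3.7; c'Δl = 19.92; W sinα = 14.9
Σc'Δl = 92.7 kN/m; ΣN' = 206.9 kN/m; ΣW sinα = 73.8 kN/m
Resisting = 92.7 + 206.9·tan34.6° = 92.7 + 142.8 = 235.4 kN/m
FS = 235.4 / 73.8 = 3.188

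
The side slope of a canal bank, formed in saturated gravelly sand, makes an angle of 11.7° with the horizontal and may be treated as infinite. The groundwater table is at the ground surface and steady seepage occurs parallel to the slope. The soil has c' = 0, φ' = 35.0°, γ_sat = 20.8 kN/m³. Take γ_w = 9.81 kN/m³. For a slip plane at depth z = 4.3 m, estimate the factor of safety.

With seepage parallel to the slope and the water table at the surface, the effective normal stress on the slip plane uses the buoyant unit weight γ' = γ_sat − γ_w while the driving shear stress uses γ_sat:
FS = [c' + γ' z cos²β tanφ'] / [γ_sat z sinβ cosβ]
(For c' = 0 this reduces to FS = (γ'/γ_sat)·tanφ'/tanβ.)
γ' = 20.8 − 9.81 = 10.99 kN/m³
Numerator = 0.0 + 10.99·4.3·cos²11.7°·tan35.0° = 0.0 + 10.99·4.3·0.9589·0.7002 = 31.729 kPa
Denominator = 20.8·4.3·sin11.7°·cos11.7° = 20.8·4.3·0.2028·0.9792 = 17.760 kPa
FS = 31.729 / 17.760 = 1.786

FS = 1.79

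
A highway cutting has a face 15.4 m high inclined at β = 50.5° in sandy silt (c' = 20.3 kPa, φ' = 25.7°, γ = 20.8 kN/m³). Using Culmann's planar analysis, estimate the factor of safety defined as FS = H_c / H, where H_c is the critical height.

H_c = (4c'/γ) · sinβ cosφ' / [1 − cos(β − φ')]
    = (4·20.3/20.8) · sin50.5°·cos25.7° / [1 − cos24.8°]
    = 3.904 · 0.6953 / 0.0922 = 29.43 m
FS = H_c / H = 29.43 / 15.4 = 1.911

FS = 1.91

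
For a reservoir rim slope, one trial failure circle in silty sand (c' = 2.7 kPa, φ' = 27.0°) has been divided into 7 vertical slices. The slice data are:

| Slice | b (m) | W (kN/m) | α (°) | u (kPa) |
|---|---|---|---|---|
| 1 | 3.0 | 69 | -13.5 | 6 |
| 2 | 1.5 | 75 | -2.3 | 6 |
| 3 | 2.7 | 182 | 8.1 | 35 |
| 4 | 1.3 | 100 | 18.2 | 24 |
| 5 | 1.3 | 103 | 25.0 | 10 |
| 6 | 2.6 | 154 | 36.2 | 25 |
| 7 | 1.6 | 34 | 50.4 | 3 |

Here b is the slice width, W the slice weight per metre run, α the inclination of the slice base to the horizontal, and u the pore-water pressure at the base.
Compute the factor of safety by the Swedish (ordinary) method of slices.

FS = 1.24

Ordinary method of slices: FS = Σ[c'·Δl_i + (W_i cosα_i − u_i·Δl_i)·tanφ'] / Σ W_i sinα_i, with Δl_i = b_i / cosα_i.
Slice 1: Δl = 3.0/cos(-13.5°) = 3.085 m; N'_1 = 69·cos(-13.5°) − 6·3.085 = 48.6; c'Δl = 8.33; W sinα = -16.1
Slice 2: Δl = 1.5/cos(-2.3°) = 1.501 m; N'_2 = 75·cos(-2.3°) − 6·1.501 = 65.9; c'Δl = 4.05; W sinα = -3.0
Slice 3: Δl = 2.7/cos8.1° = 2.727 m; N'_3 = 182·cos8.1° − 35·2.727 = 84.7; c'Δl = 7.36; W sinα = 25.6
Slice 4: Δl = 1.3/cos18.2° = 1.368 m; N'_4 = 100·cos18.2° − 24·1.368 = 62.2; c'Δl = 3.69; W sinα = 31.2
Slice 5: Δl = 1.3/cos25.0° = 1.434 m; N'_5 = 103·cos25.0° − 10·1.434 = 79.0; c'Δl = 3.87; W sinα = 43.5
Slice 6: Δl = 2.6/cos36.2° = 3.222 m; N'_6 = 154·cos36.2° − 25·3.222 = 43.7; c'Δl = 8.70; W sinα = 91.0
Slice 7: Δl = 1.6/cos50.4° = 2.510 m; N'_7 = 34·cos50.4° − 3·2.510 = 14.1; c'Δl = 6.78; W sinα = 26.2
Σc'Δl = 42.8 kN/m; ΣN' = 398.3 kN/m; ΣW sinα = 198.4 kN/m
Resisting = 42.8 + 398.3·tan27.0° = 42.8 + 202.9 = 245.7 kN/m
FS = 245.7 / 198.4 = 1.238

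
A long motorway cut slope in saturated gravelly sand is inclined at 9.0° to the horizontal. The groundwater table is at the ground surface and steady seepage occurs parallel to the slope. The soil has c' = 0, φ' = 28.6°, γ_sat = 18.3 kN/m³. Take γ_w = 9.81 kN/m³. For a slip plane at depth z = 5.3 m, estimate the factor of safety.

With seepage parallel to the slope and the water table at the surface, the effective normal stress on the slip plane uses the buoyant unit weight γ' = γ_sat − γ_w while the driving shear stress uses γ_sat:
FS = [c' + γ' z cos²β tanφ'] / [γ_sat z sinβ cosβ]
(For c' = 0 this reduces to FS = (γ'/γ_sat)·tanφ'/tanβ.)
γ' = 18.3 − 9.81 = 8.49 kN/m³
Numerator = 0.0 + 8.49·5.3·cos²9.0°·tan28.6° = 0.0 + 8.49·5.3·0.9755·0.5452 = 23.933 kPa
Denominator = 18.3·5.3·sin9.0°·cos9.0° = 18.3·5.3·0.1564·0.9877 = 14.986 kPa
FS = 23.933 / 14.986 = 1.597

FS = 1.60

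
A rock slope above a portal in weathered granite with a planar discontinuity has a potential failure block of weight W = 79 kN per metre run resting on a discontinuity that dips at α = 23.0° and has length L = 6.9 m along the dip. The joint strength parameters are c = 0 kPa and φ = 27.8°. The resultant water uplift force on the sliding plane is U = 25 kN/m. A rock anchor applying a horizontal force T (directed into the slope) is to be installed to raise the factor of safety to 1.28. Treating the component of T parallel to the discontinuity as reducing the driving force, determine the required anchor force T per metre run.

Resolving forces along and normal to the sliding plane, with the horizontal anchor force T adding T·sinα to the effective normal force and T·cosα acting up the plane against the driving force:
FS = [cL + (W cosα − U + T sinα) tanφ] / [W sinα − T cosα]
Without the anchor: N' = 47.7 kN/m, driving T_d = 30.9 kN/m, resisting R = 0·6.9 + 47.7·tan27.8° = 25.2 kN/m, FS = 0.82.
Setting FS = 1.28 and solving for T:
1.28·(30.9 − T cos23.0°) = 25.2 + T sin23.0°·tan27.8°
T·(sin23.0°·tan27.8° + 1.28·cos23.0°) = 1.28·30.9 − 25.2
T·(0.3907·0.5272 + 1.28·0.9205) = 39.5 − 25.2 = 14.4
T·1.3843 = 14.4
T = 10.4 kN/m

T = 10 kN/m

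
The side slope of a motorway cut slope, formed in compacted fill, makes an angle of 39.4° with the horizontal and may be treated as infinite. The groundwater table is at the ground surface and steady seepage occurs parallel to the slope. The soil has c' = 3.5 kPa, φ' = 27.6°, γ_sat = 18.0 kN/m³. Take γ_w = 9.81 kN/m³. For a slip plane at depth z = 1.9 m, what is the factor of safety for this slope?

With seepage parallel to the slope and the water table at the surface, the effective normal stress on the slip plane uses the buoyant unit weight γ' = γ_sat − γ_w while the driving shear stress uses γ_sat:
FS = [c' + γ' z cos²β tanφ'] / [γ_sat z sinβ cosβ]
γ' = 18.0 − 9.81 = 8.19 kN/m³
Numerator = 3.5 + 8.19·1.9·cos²39.4°·tan27.6° = 3.5 + 8.19·1.9·0.5971·0.5228 = 8.358 kPa
Denominator = 18.0·1.9·sin39.4°·cos39.4° = 18.0·1.9·0.6347·0.7727 = 16.774 kPa
FS = 8.358 / 16.774 = 0.498

FS = 0.50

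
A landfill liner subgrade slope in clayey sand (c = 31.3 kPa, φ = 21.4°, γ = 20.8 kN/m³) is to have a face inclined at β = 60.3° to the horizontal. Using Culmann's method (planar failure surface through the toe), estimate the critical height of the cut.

Culmann's analysis gives the critical failure plane at α_cr = (β + φ)/2 = (60.3 + 21.4)/2 = 40.8°, and the critical height
H_c = (4c/γ) · sinβ cosφ / [1 − cos(β − φ)]
    = (4·31.3/20.8) · sin60.3°·cos21.4° / [1 − cos(38.9°)]
    = 6.019 · 0.8686·0.9311 / [1 − 0.7782]
    = 6.019 · 0.8087 / 0.2218
    = 21.95 m

H_c = 21.95 m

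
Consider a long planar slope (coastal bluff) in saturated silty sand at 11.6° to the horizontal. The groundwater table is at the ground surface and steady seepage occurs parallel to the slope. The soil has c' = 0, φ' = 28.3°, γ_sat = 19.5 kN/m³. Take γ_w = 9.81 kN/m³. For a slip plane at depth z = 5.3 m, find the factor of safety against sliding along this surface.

With seepage parallel to the slope and the water table at the surface, the effective normal stress on the slip plane uses the buoyant unit weight γ' = γ_sat − γ_w while the driving shear stress uses γ_sat:
FS = [c' + γ' z cos²β tanφ'] / [γ_sat z sinβ cosβ]
(For c' = 0 this reduces to FS = (γ'/γ_sat)·tanφ'/tanβ.)
γ' = 19.5 − 9.81 = 9.69 kN/m³
Numerator = 0.0 + 9.69·5.3·cos²11.6°·tan28.3° = 0.0 + 9.69·5.3·0.9596·0.5384 = 26.535 kPa
Denominator = 19.5·5.3·sin11.6°·cos11.6° = 19.5·5.3·0.2011·0.9796 = 20.357 kPa
FS = 26.535 / 20.357 = 1.303

FS = 1.30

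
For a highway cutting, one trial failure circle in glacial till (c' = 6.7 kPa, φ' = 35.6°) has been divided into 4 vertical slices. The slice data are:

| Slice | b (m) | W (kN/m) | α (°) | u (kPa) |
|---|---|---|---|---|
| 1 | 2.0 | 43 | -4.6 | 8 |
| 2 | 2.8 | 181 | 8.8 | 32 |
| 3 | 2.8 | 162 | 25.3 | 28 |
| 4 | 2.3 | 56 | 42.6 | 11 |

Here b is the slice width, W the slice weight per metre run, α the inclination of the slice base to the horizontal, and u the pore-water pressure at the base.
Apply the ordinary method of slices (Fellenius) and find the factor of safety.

Ordinary method of slices: FS = Σ[c'·Δl_i + (W_i cosα_i − u_i·Δl_i)·tanφ'] / Σ W_i sinα_i, with Δl_i = b_i / cosα_i.
Slice 1: Δl = 2.0/cos(-4.6°) = 2.006 m; N'_1 = 43·cos(-4.6°) − 8·2.006 = 26.8; c'Δl = 13.44; W sinα = -3.4
Slice 2: Δl = 2.8/cos8.8° = 2.833 m; N'_2 = 181·cos8.8° − 32·2.833 = 88.2; c'Δl = 18.98; W sinα = 27.7
Slice 3: Δl = 2.8/cos25.3° = 3.097 m; N'_3 = 162·cos25.3° − 28·3.097 = 59.7; c'Δl = 20.75; W sinα = 69.2
Slice 4: Δl = 2.3/cos42.6° = 3.125 m; N'_4 = 56·cos42.6° − 11·3.125 = 6.9; c'Δl = 20.93; W sinα = 37.9
Σc'Δl = 74.1 kN/m; ΣN' = 181.6 kN/m; ΣW sinα = 131.4 kN/m
Resisting = 74.1 + 181.6·tan35.6° = 74.1 + 130.0 = 204.1 kN/m
FS = 204.1 / 131.4 = 1.554

FS = 1.55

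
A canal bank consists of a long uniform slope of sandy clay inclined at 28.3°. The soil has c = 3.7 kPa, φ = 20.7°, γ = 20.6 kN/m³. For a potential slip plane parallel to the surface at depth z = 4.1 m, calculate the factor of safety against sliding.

FS = 0.81

For an infinite slope with a slip plane parallel to the surface (no pore pressure): FS = [c + γz cos²β tanφ] / [γz sinβ cosβ].
γz = 20.6·4.1 = 84.46 kN/m²
Numerator = 3.7 + 84.46·cos²28.3°·tan20.7° = 3.7 + 84.46·0.7752·0.3779 = 28.442 kPa
Denominator = 84.46·sin28.3°·cos28.3° = 84.46·0.4741·0.8805 = 35.256 kPa
FS = 28.442 / 35.256 = 0.807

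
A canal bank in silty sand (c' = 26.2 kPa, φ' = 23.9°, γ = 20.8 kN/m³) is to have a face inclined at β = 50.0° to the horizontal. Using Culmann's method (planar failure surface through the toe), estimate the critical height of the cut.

Culmann's analysis gives the critical failure plane at α_cr = (β + φ')/2 = (50.0 + 23.9)/2 = 37.0°, and the critical height
H_c = (4c'/γ) · sinβ cosφ' / [1 − cos(β − φ')]
    = (4·26.2/20.8) · sin50.0°·cos23.9° / [1 − cos(26.1°)]
    = 5.038 · 0.7660·0.9143 / [1 − 0.8980]
    = 5.038 · 0.7004 / 0.1020
    = 34.60 m

H_c = 34.60 m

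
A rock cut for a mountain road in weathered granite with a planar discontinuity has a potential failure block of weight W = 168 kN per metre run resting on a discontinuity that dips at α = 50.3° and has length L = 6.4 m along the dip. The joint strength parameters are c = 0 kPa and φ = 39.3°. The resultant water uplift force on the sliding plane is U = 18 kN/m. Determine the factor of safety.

FS = 0.57

Resolving the block weight along and normal to the plane and applying the Mohr–Coulomb strength on the joint:
N' = W cosα − U = 168·cos50.3° − 18 = 89.3 kN/m
Driving force T = W sinα = 168·sin50.3° = 129.3 kN/m
Resisting force R = c·L + N'·tanφ = 0·6.4 + 89.3·tan39.3° = 0.0 + 73.1 = 73.1 kN/m
FS = R / T = 73.1 / 129.3 = 0.566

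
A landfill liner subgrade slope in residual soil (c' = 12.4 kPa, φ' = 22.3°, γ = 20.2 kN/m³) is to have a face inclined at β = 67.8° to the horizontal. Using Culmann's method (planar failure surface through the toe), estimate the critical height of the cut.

H_c = 7.03 m

Culmann's analysis gives the critical failure plane at α_cr = (β + φ')/2 = (67.8 + 22.3)/2 = 45.0°, and the critical height
H_c = (4c'/γ) · sinβ cosφ' / [1 − cos(β − φ')]
    = (4·12.4/20.2) · sin67.8°·cos22.3° / [1 − cos(45.5°)]
    = 2.455 · 0.9259·0.9252 / [1 − 0.7009]
    = 2.455 · 0.8566 / 0.2991
    = 7.03 m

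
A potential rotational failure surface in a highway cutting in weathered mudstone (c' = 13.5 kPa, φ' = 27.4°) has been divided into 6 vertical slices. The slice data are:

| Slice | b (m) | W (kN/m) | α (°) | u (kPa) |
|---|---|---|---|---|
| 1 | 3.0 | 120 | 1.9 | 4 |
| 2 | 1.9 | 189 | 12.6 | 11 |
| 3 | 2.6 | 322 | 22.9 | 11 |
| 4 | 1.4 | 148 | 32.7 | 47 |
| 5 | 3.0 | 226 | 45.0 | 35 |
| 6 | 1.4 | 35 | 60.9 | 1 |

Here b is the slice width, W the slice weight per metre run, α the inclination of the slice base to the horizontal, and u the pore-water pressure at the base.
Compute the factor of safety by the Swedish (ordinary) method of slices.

FS = 1.22

Ordinary method of slices: FS = Σ[c'·Δl_i + (W_i cosα_i − u_i·Δl_i)·tanφ'] / Σ W_i sinα_i, with Δl_i = b_i / cosα_i.
Slice 1: Δl = 3.0/cos1.9° = 3.002 m; N'_1 = 120·cos1.9° − 4·3.002 = 107.9; c'Δl = 40.52; W sinα = 4.0
Slice 2: Δl = 1.9/cos12.6° = 1.947 m; N'_2 = 189·cos12.6° − 11·1.947 = 163.0; c'Δl = 26.28; W sinα = 41.2
Slice 3: Δl = 2.6/cos22.9° = 2.822 m; N'_3 = 322·cos22.9° − 11·2.822 = 265.6; c'Δl = 38.10; W sinα = 125.3
Slice 4: Δl = 1.4/cos32.7° = 1.664 m; N'_4 = 148·cos32.7° − 47·1.664 = 46.4; c'Δl = 22.46; W sinα = 80.0
Slice 5: Δl = 3.0/cos45.0° = 4.243 m; N'_5 = 226·cos45.0° − 35·4.243 = 11.3; c'Δl = 57.28; W sinα = 159.8
Slice 6: Δl = 1.4/cos60.9° = 2.879 m; N'_6 = 35·cos60.9° − 1·2.879 = 14.1; c'Δl = 38.86; W sinα = 30.6
Σc'Δl = 223.5 kN/m; ΣN' = 608.3 kN/m; ΣW sinα = 440.8 kN/m
Resisting = 223.5 + 608.3·tan27.4° = 223.5 + 315.3 = 538.8 kN/m
FS = 538.8 / 440.8 = 1.222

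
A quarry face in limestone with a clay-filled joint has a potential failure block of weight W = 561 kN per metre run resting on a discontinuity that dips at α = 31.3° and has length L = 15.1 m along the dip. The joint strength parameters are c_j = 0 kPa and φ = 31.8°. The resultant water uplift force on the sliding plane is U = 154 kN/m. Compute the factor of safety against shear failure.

FS = 0.69

Resolving the block weight along and normal to the plane and applying the Mohr–Coulomb strength on the joint:
N' = W cosα − U = 561·cos31.3° − 154 = 325.4 kN/m
Driving force T = W sinα = 561·sin31.3° = 291.5 kN/m
Resisting force R = c_j·L + N'·tanφ = 0·15.1 + 325.4·tan31.8° = 0.0 + 201.7 = 201.7 kN/m
FS = R / T = 201.7 / 291.5 = 0.692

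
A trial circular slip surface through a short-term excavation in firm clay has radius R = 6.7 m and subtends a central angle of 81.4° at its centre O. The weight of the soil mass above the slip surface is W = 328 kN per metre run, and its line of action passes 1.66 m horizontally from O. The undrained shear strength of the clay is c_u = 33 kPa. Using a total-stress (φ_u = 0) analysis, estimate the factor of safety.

Taking moments about the centre O, the resisting moment is provided by the undrained shear strength acting along the arc:
Arc length L_a = R·θ = 6.7·(81.4°·π/180) = 6.7·1.4207 = 9.52 m
M_R = c_u·L_a·R = 33·9.52·6.7 = 2104.6 kN·m/m
M_D = W·d = 328·1.66 = 544.5 kN·m/m
FS = M_R / M_D = 2104.6 / 544.5 = 3.865

FS = 3.87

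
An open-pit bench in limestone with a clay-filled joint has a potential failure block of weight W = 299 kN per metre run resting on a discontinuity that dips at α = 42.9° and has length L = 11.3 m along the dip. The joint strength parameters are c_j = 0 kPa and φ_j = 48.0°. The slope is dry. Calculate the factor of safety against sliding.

Resolving the block weight along and normal to the plane and applying the Mohr–Coulomb strength on the joint:
N' = W cosα = 299·cos42.9° = 219.0 kN/m
Driving force T = W sinα = 299·sin42.9° = 203.5 kN/m
Resisting force R = c_j·L + N'·tanφ_j = 0·11.3 + 219.0·tan48.0° = 0.0 + 243.3 = 243.3 kN/m
FS = R / T = 243.3 / 203.5 = 1.195

FS = 1.20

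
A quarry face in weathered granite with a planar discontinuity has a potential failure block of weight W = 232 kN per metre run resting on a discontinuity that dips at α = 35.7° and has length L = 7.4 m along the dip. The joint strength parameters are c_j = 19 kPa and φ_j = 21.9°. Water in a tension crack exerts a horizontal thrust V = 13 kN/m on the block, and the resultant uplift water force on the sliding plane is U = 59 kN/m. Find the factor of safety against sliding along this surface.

Resolving the block weight along and normal to the plane and applying the Mohr–Coulomb strength on the joint:
N' = W cosα − U − V sinα = 232·cos35.7° − 59 − 13·sin35.7° = 121.8 kN/m
Driving force T = W sinα + V cosα = 232·sin35.7° + 13·cos35.7° = 145.9 kN/m
Resisting force R = c_j·L + N'·tanφ_j = 19·7.4 + 121.8·tan21.9° = 140.6 + 49.0 = 189.6 kN/m
FS = R / T = 189.6 / 145.9 = 1.299

FS = 1.30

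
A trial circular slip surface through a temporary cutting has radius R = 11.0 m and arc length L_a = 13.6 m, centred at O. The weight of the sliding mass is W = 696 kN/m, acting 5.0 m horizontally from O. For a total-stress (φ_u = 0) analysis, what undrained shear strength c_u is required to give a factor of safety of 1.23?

c_u = 28.6 kPa

FS = c_u·L_a·R / (W·d), so c_u = FS·W·d / (L_a·R).
c_u = 1.23·696·5.0 / (13.60·11.0) = 4280.4 / 149.60 = 28.61 kPa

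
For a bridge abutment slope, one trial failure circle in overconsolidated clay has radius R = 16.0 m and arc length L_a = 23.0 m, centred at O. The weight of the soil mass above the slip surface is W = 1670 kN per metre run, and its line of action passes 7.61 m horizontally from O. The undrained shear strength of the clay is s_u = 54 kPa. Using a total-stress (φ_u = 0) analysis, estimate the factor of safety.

FS = 1.56

Taking moments about the centre O, the resisting moment is provided by the undrained shear strength acting along the arc:
M_R = s_u·L_a·R = 54·23.00·16.0 = 19872.0 kN·m/m
M_D = W·d = 1670·7.61 = 12708.7 kN·m/m
FS = M_R / M_D = 19872.0 / 12708.7 = 1.564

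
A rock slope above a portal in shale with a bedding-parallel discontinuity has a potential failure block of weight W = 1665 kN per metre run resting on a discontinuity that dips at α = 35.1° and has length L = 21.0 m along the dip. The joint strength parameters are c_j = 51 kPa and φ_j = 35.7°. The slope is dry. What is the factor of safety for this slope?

Resolving the block weight along and normal to the plane and applying the Mohr–Coulomb strength on the joint:
N' = W cosα = 1665·cos35.1° = 1362.2 kN/m
Driving force T = W sinα = 1665·sin35.1° = 957.4 kN/m
Resisting force R = c_j·L + N'·tanφ_j = 51·21.0 + 1362.2·tan35.7° = 1071.0 + 978.9 = 2049.9 kN/m
FS = R / T = 2049.9 / 957.4 = 2.141

FS = 2.14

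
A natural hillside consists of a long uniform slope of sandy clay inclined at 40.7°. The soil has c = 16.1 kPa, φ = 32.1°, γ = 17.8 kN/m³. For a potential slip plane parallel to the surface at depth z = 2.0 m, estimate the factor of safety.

For an infinite slope with a slip plane parallel to the surface (no pore pressure): FS = [c + γz cos²β tanφ] / [γz sinβ cosβ].
γz = 17.8·2.0 = 35.60 kN/m²
Numerator = 16.1 + 35.60·cos²40.7°·tan32.1° = 16.1 + 35.60·0.5748·0.6273 = 28.936 kPa
Denominator = 35.60·sin40.7°·cos40.7° = 35.60·0.6521·0.7581 = 17.600 kPa
FS = 28.936 / 17.600 = 1.644

FS = 1.64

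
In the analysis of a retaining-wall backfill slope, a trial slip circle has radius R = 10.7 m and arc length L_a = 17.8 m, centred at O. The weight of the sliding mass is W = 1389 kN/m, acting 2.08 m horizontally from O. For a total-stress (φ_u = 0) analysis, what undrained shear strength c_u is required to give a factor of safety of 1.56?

c_u = 23.7 kPa

FS = c_u·L_a·R / (W·d), so c_u = FS·W·d / (L_a·R).
c_u = 1.56·1389·2.08 / (17.80·10.7) = 4507.0 / 190.46 = 23.66 kPa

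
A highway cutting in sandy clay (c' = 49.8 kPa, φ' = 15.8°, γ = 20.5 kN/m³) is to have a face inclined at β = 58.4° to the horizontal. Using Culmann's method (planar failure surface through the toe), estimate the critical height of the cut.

H_c = 30.18 m

Culmann's analysis gives the critical failure plane at α_cr = (β + φ')/2 = (58.4 + 15.8)/2 = 37.1°, and the critical height
H_c = (4c'/γ) · sinβ cosφ' / [1 − cos(β − φ')]
    = (4·49.8/20.5) · sin58.4°·cos15.8° / [1 − cos(42.6°)]
    = 9.717 · 0.8517·0.9622 / [1 − 0.7361]
    = 9.717 · 0.8195 / 0.2639
    = 30.18 m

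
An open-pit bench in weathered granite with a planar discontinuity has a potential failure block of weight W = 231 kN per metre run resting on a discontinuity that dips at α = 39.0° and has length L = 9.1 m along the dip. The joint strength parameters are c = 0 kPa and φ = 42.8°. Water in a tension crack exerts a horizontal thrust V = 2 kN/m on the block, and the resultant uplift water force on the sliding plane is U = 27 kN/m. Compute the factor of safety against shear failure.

Resolving the block weight along and normal to the plane and applying the Mohr–Coulomb strength on the joint:
N' = W cosα − U − V sinα = 231·cos39.0° − 27 − 2·sin39.0° = 151.3 kN/m
Driving force T = W sinα + V cosα = 231·sin39.0° + 2·cos39.0° = 146.9 kN/m
Resisting force R = c·L + N'·tanφ = 0·9.1 + 151.3·tan42.8° = 0.0 + 140.1 = 140.1 kN/m
FS = R / T = 140.1 / 146.9 = 0.953

FS = 0.95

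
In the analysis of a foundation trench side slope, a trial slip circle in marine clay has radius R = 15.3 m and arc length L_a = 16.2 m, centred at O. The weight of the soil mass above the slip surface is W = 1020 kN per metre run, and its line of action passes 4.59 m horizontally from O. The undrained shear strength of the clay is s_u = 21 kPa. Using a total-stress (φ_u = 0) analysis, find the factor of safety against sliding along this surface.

Taking moments about the centre O, the resisting moment is provided by the undrained shear strength acting along the arc:
M_R = s_u·L_a·R = 21·16.20·15.3 = 5205.1 kN·m/m
M_D = W·d = 1020·4.59 = 4681.8 kN·m/m
FS = M_R / M_D = 5205.1 / 4681.8 = 1.112

FS = 1.11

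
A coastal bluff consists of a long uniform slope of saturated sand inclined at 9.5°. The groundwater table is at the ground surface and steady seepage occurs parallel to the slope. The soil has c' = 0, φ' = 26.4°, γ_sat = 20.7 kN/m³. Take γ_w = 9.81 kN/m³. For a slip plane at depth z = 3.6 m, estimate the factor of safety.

FS = 1.56

With seepage parallel to the slope and the water table at the surface, the effective normal stress on the slip plane uses the buoyant unit weight γ' = γ_sat − γ_w while the driving shear stress uses γ_sat:
FS = [c' + γ' z cos²β tanφ'] / [γ_sat z sinβ cosβ]
(For c' = 0 this reduces to FS = (γ'/γ_sat)·tanφ'/tanβ.)
γ' = 20.7 − 9.81 = 10.89 kN/m³
Numerator = 0.0 + 10.89·3.6·cos²9.5°·tan26.4° = 0.0 + 10.89·3.6·0.9728·0.4964 = 18.931 kPa
Denominator = 20.7·3.6·sin9.5°·cos9.5° = 20.7·3.6·0.1650·0.9863 = 12.131 kPa
FS = 18.931 / 12.131 = 1.561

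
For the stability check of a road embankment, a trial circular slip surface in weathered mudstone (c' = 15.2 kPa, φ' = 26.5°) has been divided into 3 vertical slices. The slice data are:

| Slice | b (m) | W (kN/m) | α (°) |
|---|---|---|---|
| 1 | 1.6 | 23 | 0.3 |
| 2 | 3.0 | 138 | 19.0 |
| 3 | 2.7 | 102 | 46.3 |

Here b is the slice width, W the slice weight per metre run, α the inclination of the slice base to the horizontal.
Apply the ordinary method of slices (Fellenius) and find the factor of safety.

FS = 2.05

Ordinary method of slices: FS = Σ[c'·Δl_i + (W_i cosα_i)·tanφ'] / Σ W_i sinα_i, with Δl_i = b_i / cosα_i.
Slice 1: Δl = 1.6/cos0.3° = 1.600 m; N'_1 = 23·cos0.3° = 23.0; c'Δl = 24.32; W sinα = 0.1
Slice 2: Δl = 3.0/cos19.0° = 3.173 m; N'_2 = 138·cos19.0° = 130.5; c'Δl = 48.23; W sinα = 44.9
Slice 3: Δl = 2.7/cos46.3° = 3.908 m; N'_3 = 102·cos46.3° = 70.5; c'Δl = 59.40; W sinα = 73.7
Σc'Δl = 132.0 kN/m; ΣN' = 224.0 kN/m; ΣW sinα = 118.8 kN/m
Resisting = 132.0 + 224.0·tan26.5° = 132.0 + 111.7 = 243.6 kN/m
FS = 243.6 / 118.8 = 2.051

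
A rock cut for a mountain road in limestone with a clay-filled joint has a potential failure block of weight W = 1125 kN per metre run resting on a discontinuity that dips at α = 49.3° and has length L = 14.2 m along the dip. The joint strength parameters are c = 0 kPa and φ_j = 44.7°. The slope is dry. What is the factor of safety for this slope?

Resolving the block weight along and normal to the plane and applying the Mohr–Coulomb strength on the joint:
N' = W cosα = 1125·cos49.3° = 733.6 kN/m
Driving force T = W sinα = 1125·sin49.3° = 852.9 kN/m
Resisting force R = c·L + N'·tanφ_j = 0·14.2 + 733.6·tan44.7° = 0.0 + 726.0 = 726.0 kN/m
FS = R / T = 726.0 / 852.9 = 0.851

FS = 0.85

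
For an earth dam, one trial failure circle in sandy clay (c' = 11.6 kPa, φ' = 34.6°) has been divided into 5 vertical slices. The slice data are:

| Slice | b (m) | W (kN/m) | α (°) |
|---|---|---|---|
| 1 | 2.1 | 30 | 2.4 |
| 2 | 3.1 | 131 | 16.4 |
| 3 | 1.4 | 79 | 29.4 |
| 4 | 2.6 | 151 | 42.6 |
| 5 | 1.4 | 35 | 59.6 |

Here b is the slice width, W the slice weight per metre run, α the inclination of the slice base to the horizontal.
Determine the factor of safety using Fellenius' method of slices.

FS = 1.90

Ordinary method of slices: FS = Σ[c'·Δl_i + (W_i cosα_i)·tanφ'] / Σ W_i sinα_i, with Δl_i = b_i / cosα_i.
Slice 1: Δl = 2.1/cos2.4° = 2.102 m; N'_1 = 30·cos2.4° = 30.0; c'Δl = 24.38; W sinα = 1.3
Slice 2: Δl = 3.1/cos16.4° = 3.231 m; N'_2 = 131·cos16.4° = 125.7; c'Δl = 37.49; W sinα = 37.0
Slice 3: Δl = 1.4/cos29.4° = 1.607 m; N'_3 = 79·cos29.4° = 68.8; c'Δl = 18.64; W sinα = 38.8
Slice 4: Δl = 2.6/cos42.6° = 3.532 m; N'_4 = 151·cos42.6° = 111.2; c'Δl = 40.97; W sinα = 102.2
Slice 5: Δl = 1.4/cos59.6° = 2.767 m; N'_5 = 35·cos59.6° = 17.7; c'Δl = 32.09; W sinα = 30.2
Σc'Δl = 153.6 kN/m; ΣN' = 353.3 kN/m; ΣW sinα = 209.4 kN/m
Resisting = 153.6 + 353.3·tan34.6° = 153.6 + 243.7 = 397.3 kN/m
FS = 397.3 / 209.4 = 1.897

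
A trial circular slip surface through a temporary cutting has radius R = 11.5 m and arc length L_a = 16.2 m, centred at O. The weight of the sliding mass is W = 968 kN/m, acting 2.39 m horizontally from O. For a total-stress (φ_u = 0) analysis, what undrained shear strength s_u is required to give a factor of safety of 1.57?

FS = s_u·L_a·R / (W·d), so s_u = FS·W·d / (L_a·R).
s_u = 1.57·968·2.39 / (16.20·11.5) = 3632.2 / 186.30 = 19.50 kPa

s_u = 19.5 kPa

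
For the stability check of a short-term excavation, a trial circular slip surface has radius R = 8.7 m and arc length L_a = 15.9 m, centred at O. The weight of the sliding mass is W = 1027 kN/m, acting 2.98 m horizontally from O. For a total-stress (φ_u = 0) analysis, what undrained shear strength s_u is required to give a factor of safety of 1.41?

s_u = 31.2 kPa

FS = s_u·L_a·R / (W·d), so s_u = FS·W·d / (L_a·R).
s_u = 1.41·1027·2.98 / (15.90·8.7) = 4315.2 / 138.33 = 31.20 kPa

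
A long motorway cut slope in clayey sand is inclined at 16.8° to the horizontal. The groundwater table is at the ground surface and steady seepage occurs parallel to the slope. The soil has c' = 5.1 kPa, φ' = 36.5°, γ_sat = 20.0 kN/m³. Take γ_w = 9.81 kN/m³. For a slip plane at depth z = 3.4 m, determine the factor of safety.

FS = 1.52

With seepage parallel to the slope and the water table at the surface, the effective normal stress on the slip plane uses the buoyant unit weight γ' = γ_sat − γ_w while the driving shear stress uses γ_sat:
FS = [c' + γ' z cos²β tanφ'] / [γ_sat z sinβ cosβ]
γ' = 20.0 − 9.81 = 10.19 kN/m³
Numerator = 5.1 + 10.19·3.4·cos²16.8°·tan36.5° = 5.1 + 10.19·3.4·0.9165·0.7400 = 28.595 kPa
Denominator = 20.0·3.4·sin16.8°·cos16.8° = 20.0·3.4·0.2890·0.9573 = 18.815 kPa
FS = 28.595 / 18.815 = 1.520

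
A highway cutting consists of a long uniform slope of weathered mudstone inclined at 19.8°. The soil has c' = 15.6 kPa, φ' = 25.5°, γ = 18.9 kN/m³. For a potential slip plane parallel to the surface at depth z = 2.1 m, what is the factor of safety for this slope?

For an infinite slope with a slip plane parallel to the surface (no pore pressure): FS = [c' + γz cos²β tanφ'] / [γz sinβ cosβ].
γz = 18.9·2.1 = 39.69 kN/m²
Numerator = 15.6 + 39.69·cos²19.8°·tan25.5° = 15.6 + 39.69·0.8853·0.4770 = 32.359 kPa
Denominator = 39.69·sin19.8°·cos19.8° = 39.69·0.3387·0.9409 = 12.650 kPa
FS = 32.359 / 12.650 = 2.558

FS = 2.56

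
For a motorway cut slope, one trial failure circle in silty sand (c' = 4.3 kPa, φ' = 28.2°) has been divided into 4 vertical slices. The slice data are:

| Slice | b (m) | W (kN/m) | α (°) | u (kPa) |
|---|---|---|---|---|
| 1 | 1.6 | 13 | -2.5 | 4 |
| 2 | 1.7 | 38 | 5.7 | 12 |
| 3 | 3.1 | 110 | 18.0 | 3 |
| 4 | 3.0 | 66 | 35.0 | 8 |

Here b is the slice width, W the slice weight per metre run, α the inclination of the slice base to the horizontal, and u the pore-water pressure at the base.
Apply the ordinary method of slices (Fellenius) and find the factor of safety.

Ordinary method of slices: FS = Σ[c'·Δl_i + (W_i cosα_i − u_i·Δl_i)·tanφ'] / Σ W_i sinα_i, with Δl_i = b_i / cosα_i.
Slice 1: Δl = 1.6/cos(-2.5°) = 1.602 m; N'_1 = 13·cos(-2.5°) − 4·1.602 = 6.6; c'Δl = 6.89; W sinα = -0.6
Slice 2: Δl = 1.7/cos5.7° = 1.708 m; N'_2 = 38·cos5.7° − 12·1.708 = 17.3; c'Δl = 7.35; W sinα = 3.8
Slice 3: Δl = 3.1/cos18.0° = 3.260 m; N'_3 = 110·cos18.0° − 3·3.260 = 94.8; c'Δl = 14.02; W sinα = 34.0
Slice 4: Δl = 3.0/cos35.0° = 3.662 m; N'_4 = 66·cos35.0° − 8·3.662 = 24.8; c'Δl = 15.75; W sinα = 37.9
Σc'Δl = 44.0 kN/m; ΣN' = 143.5 kN/m; ΣW sinα = 75.1 kN/m
Resisting = 44.0 + 143.5·tan28.2° = 44.0 + 76.9 = 120.9 kN/m
FS = 120.9 / 75.1 = 1.611

FS = 1.61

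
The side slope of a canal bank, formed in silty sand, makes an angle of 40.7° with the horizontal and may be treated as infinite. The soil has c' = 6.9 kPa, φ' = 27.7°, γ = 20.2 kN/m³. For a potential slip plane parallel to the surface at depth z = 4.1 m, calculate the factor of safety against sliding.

FS = 0.78

For an infinite slope with a slip plane parallel to the surface (no pore pressure): FS = [c' + γz cos²β tanφ'] / [γz sinβ cosβ].
γz = 20.2·4.1 = 82.82 kN/m²
Numerator = 6.9 + 82.82·cos²40.7°·tan27.7° = 6.9 + 82.82·0.5748·0.5250 = 31.892 kPa
Denominator = 82.82·sin40.7°·cos40.7° = 82.82·0.6521·0.7581 = 40.944 kPa
FS = 31.892 / 40.944 = 0.779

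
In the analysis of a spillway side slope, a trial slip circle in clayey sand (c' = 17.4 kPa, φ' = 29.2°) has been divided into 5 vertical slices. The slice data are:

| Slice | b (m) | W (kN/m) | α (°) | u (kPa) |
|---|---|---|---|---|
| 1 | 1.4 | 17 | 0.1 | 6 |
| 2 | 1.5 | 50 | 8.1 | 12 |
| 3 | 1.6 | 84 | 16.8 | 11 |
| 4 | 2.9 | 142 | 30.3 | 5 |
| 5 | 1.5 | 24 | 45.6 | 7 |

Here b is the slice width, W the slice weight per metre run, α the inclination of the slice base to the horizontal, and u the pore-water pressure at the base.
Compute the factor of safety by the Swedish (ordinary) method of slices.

FS = 2.44

Ordinary method of slices: FS = Σ[c'·Δl_i + (W_i cosα_i − u_i·Δl_i)·tanφ'] / Σ W_i sinα_i, with Δl_i = b_i / cosα_i.
Slice 1: Δl = 1.4/cos0.1° = 1.400 m; N'_1 = 17·cos0.1° − 6·1.400 = 8.6; c'Δl = 24.36; W sinα = 0.0
Slice 2: Δl = 1.5/cos8.1° = 1.515 m; N'_2 = 50·cos8.1° − 12·1.515 = 31.3; c'Δl = 26.36; W sinα = 7.0
Slice 3: Δl = 1.6/cos16.8° = 1.671 m; N'_3 = 84·cos16.8° − 11·1.671 = 62.0; c'Δl = 29.08; W sinα = 24.3
Slice 4: Δl = 2.9/cos30.3° = 3.359 m; N'_4 = 142·cos30.3° − 5·3.359 = 105.8; c'Δl = 58.44; W sinα = 71.6
Slice 5: Δl = 1.5/cos45.6° = 2.144 m; N'_5 = 24·cos45.6° − 7·2.144 = 1.8; c'Δl = 37.30; W sinα = 17.1
Σc'Δl = 175.6 kN/m; ΣN' = 209.5 kN/m; ΣW sinα = 120.1 kN/m
Resisting = 175.6 + 209.5·tan29.2° = 175.6 + 117.1 = 292.7 kN/m
FS = 292.7 / 120.1 = 2.436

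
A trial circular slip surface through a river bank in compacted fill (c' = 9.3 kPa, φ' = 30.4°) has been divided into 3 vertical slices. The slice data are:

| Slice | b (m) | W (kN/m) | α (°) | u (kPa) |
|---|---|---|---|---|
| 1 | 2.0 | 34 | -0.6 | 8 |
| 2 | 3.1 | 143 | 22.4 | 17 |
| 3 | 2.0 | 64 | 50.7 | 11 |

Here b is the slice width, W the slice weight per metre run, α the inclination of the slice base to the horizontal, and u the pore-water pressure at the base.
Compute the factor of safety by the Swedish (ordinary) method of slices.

FS = 1.32

Ordinary method of slices: FS = Σ[c'·Δl_i + (W_i cosα_i − u_i·Δl_i)·tanφ'] / Σ W_i sinα_i, with Δl_i = b_i / cosα_i.
Slice 1: Δl = 2.0/cos(-0.6°) = 2.000 m; N'_1 = 34·cos(-0.6°) − 8·2.000 = 18.0; c'Δl = 18.60; W sinα = -0.4
Slice 2: Δl = 3.1/cos22.4° = 3.353 m; N'_2 = 143·cos22.4° − 17·3.353 = 75.2; c'Δl = 31.18; W sinα = 54.5
Slice 3: Δl = 2.0/cos50.7° = 3.158 m; N'_3 = 64·cos50.7° − 11·3.158 = 5.8; c'Δl = 29.37; W sinα = 49.5
Σc'Δl = 79.2 kN/m; ΣN' = 99.0 kN/m; ΣW sinα = 103.7 kN/m
Resisting = 79.2 + 99.0·tan30.4° = 79.2 + 58.1 = 137.2 kN/m
FS = 137.2 / 103.7 = 1.324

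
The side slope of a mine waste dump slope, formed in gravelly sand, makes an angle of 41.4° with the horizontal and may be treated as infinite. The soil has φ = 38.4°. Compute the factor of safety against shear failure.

For a dry cohesionless infinite slope the factor of safety is FS = tanφ / tanβ.
FS = tan38.4° / tan41.4° = 0.7926 / 0.8816 = 0.899

FS = 0.90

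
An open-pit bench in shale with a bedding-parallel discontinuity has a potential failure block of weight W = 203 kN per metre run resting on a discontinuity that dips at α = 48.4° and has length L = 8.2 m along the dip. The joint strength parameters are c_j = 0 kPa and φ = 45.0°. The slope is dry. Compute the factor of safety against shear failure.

Resolving the block weight along and normal to the plane and applying the Mohr–Coulomb strength on the joint:
N' = W cosα = 203·cos48.4° = 134.8 kN/m
Driving force T = W sinα = 203·sin48.4° = 151.8 kN/m
Resisting force R = c_j·L + N'·tanφ = 0·8.2 + 134.8·tan45.0° = 0.0 + 134.8 = 134.8 kN/m
FS = R / T = 134.8 / 151.8 = 0.888

FS = 0.89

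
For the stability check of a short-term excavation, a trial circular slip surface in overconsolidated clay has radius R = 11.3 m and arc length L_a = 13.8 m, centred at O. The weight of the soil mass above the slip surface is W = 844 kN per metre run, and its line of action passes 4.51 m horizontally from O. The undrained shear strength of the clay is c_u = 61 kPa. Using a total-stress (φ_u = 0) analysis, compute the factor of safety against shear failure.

FS = 2.50

Taking moments about the centre O, the resisting moment is provided by the undrained shear strength acting along the arc:
M_R = c_u·L_a·R = 61·13.80·11.3 = 9512.3 kN·m/m
M_D = W·d = 844·4.51 = 3806.4 kN·m/m
FS = M_R / M_D = 9512.3 / 3806.4 = 2.499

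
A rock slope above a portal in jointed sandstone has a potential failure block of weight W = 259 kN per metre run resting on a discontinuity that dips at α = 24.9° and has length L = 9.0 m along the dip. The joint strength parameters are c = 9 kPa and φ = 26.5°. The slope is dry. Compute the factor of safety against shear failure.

FS = 1.82

Resolving the block weight along and normal to the plane and applying the Mohr–Coulomb strength on the joint:
N' = W cosα = 259·cos24.9° = 234.9 kN/m
Driving force T = W sinα = 259·sin24.9° = 109.0 kN/m
Resisting force R = c·L + N'·tanφ = 9·9.0 + 234.9·tan26.5° = 81.0 + 117.1 = 198.1 kN/m
FS = R / T = 198.1 / 109.0 = 1.817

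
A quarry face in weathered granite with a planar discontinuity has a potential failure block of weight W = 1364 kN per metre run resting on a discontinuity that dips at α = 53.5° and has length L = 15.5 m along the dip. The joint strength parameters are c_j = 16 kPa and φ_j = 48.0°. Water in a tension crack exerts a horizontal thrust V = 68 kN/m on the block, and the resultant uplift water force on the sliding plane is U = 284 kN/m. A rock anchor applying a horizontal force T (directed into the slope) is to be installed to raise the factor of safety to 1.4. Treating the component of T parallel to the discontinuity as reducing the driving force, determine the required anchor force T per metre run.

Resolving forces along and normal to the sliding plane, with the horizontal anchor force T adding T·sinα to the effective normal force and T·cosα acting up the plane against the driving force:
FS = [c_jL + (W cosα − U − V sinα + T sinα) tanφ_j] / [W sinα + V cosα − T cosα]
Without the anchor: N' = 472.7 kN/m, driving T_d = 1136.9 kN/m, resisting R = 16·15.5 + 472.7·tan48.0° = 773.0 kN/m, FS = 0.68.
Setting FS = 1.4 and solving for T:
1.4·(1136.9 − T cos53.5°) = 773.0 + T sin53.5°·tan48.0°
T·(sin53.5°·tan48.0° + 1.4·cos53.5°) = 1.4·1136.9 − 773.0
T·(0.8039·1.1106 + 1.4·0.5948) = 1591.7 − 773.0 = 818.7
T·1.7255 = 818.7
T = 474.5 kN/m

T = 474 kN/m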